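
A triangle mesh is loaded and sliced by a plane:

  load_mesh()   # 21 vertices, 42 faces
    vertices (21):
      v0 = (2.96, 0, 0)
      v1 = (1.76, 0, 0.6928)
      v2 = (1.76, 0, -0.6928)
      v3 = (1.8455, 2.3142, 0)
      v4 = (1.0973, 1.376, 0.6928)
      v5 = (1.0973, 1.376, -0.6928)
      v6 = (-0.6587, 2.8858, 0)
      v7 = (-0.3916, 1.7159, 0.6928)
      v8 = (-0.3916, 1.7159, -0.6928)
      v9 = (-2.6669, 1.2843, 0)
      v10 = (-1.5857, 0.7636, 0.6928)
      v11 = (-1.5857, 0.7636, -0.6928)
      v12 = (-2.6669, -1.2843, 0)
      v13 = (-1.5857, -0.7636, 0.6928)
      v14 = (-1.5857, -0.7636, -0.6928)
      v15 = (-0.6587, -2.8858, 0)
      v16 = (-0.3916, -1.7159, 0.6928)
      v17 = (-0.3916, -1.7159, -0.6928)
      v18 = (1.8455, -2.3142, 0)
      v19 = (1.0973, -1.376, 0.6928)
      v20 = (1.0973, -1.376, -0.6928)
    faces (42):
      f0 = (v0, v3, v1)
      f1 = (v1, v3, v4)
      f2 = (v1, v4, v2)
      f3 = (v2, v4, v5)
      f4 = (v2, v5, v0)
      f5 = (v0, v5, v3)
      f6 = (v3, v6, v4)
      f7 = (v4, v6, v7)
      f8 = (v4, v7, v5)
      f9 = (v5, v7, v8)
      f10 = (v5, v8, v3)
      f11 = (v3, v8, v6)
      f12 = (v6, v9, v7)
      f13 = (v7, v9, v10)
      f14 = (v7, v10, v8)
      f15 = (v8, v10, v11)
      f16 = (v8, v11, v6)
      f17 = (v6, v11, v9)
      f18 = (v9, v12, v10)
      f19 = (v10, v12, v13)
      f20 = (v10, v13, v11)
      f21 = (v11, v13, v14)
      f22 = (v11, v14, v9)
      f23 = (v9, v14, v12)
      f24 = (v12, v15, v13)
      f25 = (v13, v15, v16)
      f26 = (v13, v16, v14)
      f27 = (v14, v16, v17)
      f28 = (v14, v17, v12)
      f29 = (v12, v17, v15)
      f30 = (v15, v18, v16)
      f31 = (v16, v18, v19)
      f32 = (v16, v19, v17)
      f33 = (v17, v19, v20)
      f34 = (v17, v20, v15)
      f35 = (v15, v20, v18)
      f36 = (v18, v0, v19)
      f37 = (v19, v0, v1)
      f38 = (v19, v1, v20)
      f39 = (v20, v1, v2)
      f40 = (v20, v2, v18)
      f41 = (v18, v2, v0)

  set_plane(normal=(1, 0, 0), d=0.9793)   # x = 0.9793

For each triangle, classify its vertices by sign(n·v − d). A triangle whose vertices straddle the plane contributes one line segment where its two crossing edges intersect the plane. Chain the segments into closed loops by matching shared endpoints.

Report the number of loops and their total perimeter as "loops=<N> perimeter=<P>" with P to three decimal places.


Straddling triangles (12 of 42):
  (v3,v6,v4) [+-+] → (0.9793, 2.51192, 0)–(0.9793, 1.47746, 0.646245)  len=1.2197
  (v4,v6,v7) [+--] → (0.9793, 1.47746, 0.646245)–(0.9793, 1.40294, 0.6928)  len=0.0879
  (v4,v7,v5) [+-+] → (0.9793, 1.40294, 0.6928)–(0.9793, 1.40294, -0.582987)  len=1.2758
  (v5,v7,v8) [+--] → (0.9793, 1.40294, -0.582987)–(0.9793, 1.40294, -0.6928)  len=0.1098
  (v5,v8,v3) [+-+] → (0.9793, 1.40294, -0.6928)–(0.9793, 2.08254, -0.268251)  len=0.8013
  (v3,v8,v6) [+--] → (0.9793, 2.08254, -0.268251)–(0.9793, 2.51192, 0)  len=0.5063
  (v15,v18,v16) [-+-] → (0.9793, -2.51192, 0)–(0.9793, -2.08254, 0.268251)  len=0.5063
  (v16,v18,v19) [-++] → (0.9793, -2.08254, 0.268251)–(0.9793, -1.40294, 0.6928)  len=0.8013
  (v16,v19,v17) [-+-] → (0.9793, -1.40294, 0.6928)–(0.9793, -1.40294, 0.582987)  len=0.1098
  (v17,v19,v20) [-++] → (0.9793, -1.40294, 0.582987)–(0.9793, -1.40294, -0.6928)  len=1.2758
  (v17,v20,v15) [-+-] → (0.9793, -1.40294, -0.6928)–(0.9793, -1.47746, -0.646245)  len=0.0879
  (v15,v20,v18) [-++] → (0.9793, -1.47746, -0.646245)–(0.9793, -2.51192, 0)  len=1.2197

Chained into 2 loop(s):
  loop 1: 6 segments, perimeter = 4.0008
  loop 2: 6 segments, perimeter = 4.0008
Total perimeter = 8.002

loops=2 perimeter=8.002


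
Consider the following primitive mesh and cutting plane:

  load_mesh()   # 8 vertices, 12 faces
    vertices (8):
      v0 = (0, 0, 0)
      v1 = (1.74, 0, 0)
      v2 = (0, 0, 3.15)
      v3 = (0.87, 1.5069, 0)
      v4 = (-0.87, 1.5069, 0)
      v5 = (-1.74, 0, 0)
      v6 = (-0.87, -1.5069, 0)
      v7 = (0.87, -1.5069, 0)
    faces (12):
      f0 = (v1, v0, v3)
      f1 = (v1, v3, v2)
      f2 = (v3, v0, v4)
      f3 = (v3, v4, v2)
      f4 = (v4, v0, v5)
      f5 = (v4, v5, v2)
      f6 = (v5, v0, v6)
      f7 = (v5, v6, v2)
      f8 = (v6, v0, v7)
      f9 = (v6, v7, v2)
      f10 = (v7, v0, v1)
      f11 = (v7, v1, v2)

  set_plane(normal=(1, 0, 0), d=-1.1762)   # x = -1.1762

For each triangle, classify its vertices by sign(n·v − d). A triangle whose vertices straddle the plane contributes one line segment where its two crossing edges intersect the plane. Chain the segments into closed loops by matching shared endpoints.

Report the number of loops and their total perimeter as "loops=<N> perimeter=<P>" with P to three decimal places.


Straddling triangles (4 of 12):
  (v4,v0,v5) [++-] → (-1.1762, 0, 0)–(-1.1762, 0.97654, 0)  len=0.9765
  (v4,v5,v2) [+-+] → (-1.1762, 0.97654, 0)–(-1.1762, 0, 1.02067)  len=1.4126
  (v5,v0,v6) [-++] → (-1.1762, 0, 0)–(-1.1762, -0.97654, 0)  len=0.9765
  (v5,v6,v2) [-++] → (-1.1762, -0.97654, 0)–(-1.1762, 0, 1.02067)  len=1.4126

Chained into 1 loop(s):
  loop 1: 4 segments, perimeter = 4.7783
Total perimeter = 4.778

loops=1 perimeter=4.778


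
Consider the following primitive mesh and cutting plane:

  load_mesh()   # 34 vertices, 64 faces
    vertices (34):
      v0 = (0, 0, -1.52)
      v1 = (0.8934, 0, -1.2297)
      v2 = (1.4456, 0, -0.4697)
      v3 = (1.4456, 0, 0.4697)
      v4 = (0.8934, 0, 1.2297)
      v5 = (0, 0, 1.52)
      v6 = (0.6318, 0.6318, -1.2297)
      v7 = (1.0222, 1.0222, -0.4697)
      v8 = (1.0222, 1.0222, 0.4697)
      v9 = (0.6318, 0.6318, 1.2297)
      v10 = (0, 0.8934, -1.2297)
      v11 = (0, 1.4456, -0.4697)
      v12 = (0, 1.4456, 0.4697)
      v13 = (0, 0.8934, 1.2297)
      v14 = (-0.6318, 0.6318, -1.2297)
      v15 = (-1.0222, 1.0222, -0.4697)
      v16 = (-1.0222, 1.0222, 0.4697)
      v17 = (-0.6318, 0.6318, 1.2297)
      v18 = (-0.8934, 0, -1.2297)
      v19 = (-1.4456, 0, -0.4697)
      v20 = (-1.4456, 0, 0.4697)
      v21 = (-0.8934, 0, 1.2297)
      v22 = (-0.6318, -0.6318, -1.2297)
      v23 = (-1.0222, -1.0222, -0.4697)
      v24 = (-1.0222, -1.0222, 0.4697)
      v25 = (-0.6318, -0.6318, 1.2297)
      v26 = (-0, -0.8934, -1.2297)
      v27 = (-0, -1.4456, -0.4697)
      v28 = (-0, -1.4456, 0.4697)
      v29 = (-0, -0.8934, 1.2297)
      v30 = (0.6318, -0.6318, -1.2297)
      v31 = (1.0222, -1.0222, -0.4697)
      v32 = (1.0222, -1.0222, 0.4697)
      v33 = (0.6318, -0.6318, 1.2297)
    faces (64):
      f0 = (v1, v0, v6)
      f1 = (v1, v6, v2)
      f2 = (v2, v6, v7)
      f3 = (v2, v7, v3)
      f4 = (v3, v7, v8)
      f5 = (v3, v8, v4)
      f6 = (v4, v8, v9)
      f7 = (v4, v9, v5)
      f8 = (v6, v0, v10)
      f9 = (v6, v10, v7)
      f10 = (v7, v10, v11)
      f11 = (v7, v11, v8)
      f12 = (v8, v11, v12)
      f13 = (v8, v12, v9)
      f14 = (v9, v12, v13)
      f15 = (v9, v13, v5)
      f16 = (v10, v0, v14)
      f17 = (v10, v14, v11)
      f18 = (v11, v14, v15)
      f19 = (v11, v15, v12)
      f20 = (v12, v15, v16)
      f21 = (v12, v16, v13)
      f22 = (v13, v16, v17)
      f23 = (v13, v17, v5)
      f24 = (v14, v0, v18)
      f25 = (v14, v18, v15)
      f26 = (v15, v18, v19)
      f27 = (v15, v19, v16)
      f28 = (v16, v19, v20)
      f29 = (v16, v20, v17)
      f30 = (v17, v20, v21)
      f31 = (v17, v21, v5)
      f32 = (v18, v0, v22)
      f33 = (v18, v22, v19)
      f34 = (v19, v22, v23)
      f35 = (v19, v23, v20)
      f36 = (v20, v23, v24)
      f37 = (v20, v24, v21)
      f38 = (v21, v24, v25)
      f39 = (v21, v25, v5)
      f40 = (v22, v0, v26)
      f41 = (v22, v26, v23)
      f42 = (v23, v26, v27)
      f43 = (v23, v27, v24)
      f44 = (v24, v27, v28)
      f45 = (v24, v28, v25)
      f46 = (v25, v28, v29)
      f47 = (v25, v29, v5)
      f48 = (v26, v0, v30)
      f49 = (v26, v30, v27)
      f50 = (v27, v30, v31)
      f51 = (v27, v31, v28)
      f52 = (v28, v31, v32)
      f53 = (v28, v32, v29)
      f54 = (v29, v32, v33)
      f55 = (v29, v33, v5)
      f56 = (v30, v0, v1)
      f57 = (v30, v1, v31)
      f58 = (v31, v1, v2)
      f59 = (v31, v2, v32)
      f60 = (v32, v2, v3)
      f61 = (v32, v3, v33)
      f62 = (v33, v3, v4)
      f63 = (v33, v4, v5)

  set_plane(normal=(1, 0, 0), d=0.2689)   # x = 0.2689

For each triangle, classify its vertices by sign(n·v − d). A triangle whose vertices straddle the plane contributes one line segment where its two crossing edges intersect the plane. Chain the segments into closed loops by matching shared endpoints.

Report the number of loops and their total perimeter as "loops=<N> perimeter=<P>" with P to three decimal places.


loops=1 perimeter=8.880

Straddling triangles (20 of 64):
  (v1,v0,v6) [+-+] → (0.2689, 0, -1.43262)–(0.2689, 0.2689, -1.39645)  len=0.2713
  (v4,v9,v5) [++-] → (0.2689, 0.2689, 1.39645)–(0.2689, 0, 1.43262)  len=0.2713
  (v6,v0,v10) [+--] → (0.2689, 0.2689, -1.39645)–(0.2689, 0.782061, -1.2297)  len=0.5396
  (v6,v10,v7) [+-+] → (0.2689, 0.782061, -1.2297)–(0.2689, 0.927282, -1.02977)  len=0.2471
  (v7,v10,v11) [+--] → (0.2689, 0.927282, -1.02977)–(0.2689, 1.33422, -0.4697)  len=0.6923
  (v7,v11,v8) [+-+] → (0.2689, 1.33422, -0.4697)–(0.2689, 1.33422, -0.222581)  len=0.2471
  (v8,v11,v12) [+--] → (0.2689, 1.33422, -0.222581)–(0.2689, 1.33422, 0.4697)  len=0.6923
  (v8,v12,v9) [+-+] → (0.2689, 1.33422, 0.4697)–(0.2689, 1.09924, 0.793163)  len=0.3998
  (v9,v12,v13) [+--] → (0.2689, 1.09924, 0.793163)–(0.2689, 0.782061, 1.2297)  len=0.5396
  (v9,v13,v5) [+--] → (0.2689, 0.782061, 1.2297)–(0.2689, 0.2689, 1.39645)  len=0.5396
  (v26,v0,v30) [--+] → (0.2689, -0.2689, -1.39645)–(0.2689, -0.782061, -1.2297)  len=0.5396
  (v26,v30,v27) [-+-] → (0.2689, -0.782061, -1.2297)–(0.2689, -1.09924, -0.793163)  len=0.5396
  (v27,v30,v31) [-++] → (0.2689, -1.09924, -0.793163)–(0.2689, -1.33422, -0.4697)  len=0.3998
  (v27,v31,v28) [-+-] → (0.2689, -1.33422, -0.4697)–(0.2689, -1.33422, 0.222581)  len=0.6923
  (v28,v31,v32) [-++] → (0.2689, -1.33422, 0.222581)–(0.2689, -1.33422, 0.4697)  len=0.2471
  (v28,v32,v29) [-+-] → (0.2689, -1.33422, 0.4697)–(0.2689, -0.927282, 1.02977)  len=0.6923
  (v29,v32,v33) [-++] → (0.2689, -0.927282, 1.02977)–(0.2689, -0.782061, 1.2297)  len=0.2471
  (v29,v33,v5) [-+-] → (0.2689, -0.782061, 1.2297)–(0.2689, -0.2689, 1.39645)  len=0.5396
  (v30,v0,v1) [+-+] → (0.2689, -0.2689, -1.39645)–(0.2689, 0, -1.43262)  len=0.2713
  (v33,v4,v5) [++-] → (0.2689, 0, 1.43262)–(0.2689, -0.2689, 1.39645)  len=0.2713

Chained into 1 loop(s):
  loop 1: 20 segments, perimeter = 8.8800
Total perimeter = 8.880


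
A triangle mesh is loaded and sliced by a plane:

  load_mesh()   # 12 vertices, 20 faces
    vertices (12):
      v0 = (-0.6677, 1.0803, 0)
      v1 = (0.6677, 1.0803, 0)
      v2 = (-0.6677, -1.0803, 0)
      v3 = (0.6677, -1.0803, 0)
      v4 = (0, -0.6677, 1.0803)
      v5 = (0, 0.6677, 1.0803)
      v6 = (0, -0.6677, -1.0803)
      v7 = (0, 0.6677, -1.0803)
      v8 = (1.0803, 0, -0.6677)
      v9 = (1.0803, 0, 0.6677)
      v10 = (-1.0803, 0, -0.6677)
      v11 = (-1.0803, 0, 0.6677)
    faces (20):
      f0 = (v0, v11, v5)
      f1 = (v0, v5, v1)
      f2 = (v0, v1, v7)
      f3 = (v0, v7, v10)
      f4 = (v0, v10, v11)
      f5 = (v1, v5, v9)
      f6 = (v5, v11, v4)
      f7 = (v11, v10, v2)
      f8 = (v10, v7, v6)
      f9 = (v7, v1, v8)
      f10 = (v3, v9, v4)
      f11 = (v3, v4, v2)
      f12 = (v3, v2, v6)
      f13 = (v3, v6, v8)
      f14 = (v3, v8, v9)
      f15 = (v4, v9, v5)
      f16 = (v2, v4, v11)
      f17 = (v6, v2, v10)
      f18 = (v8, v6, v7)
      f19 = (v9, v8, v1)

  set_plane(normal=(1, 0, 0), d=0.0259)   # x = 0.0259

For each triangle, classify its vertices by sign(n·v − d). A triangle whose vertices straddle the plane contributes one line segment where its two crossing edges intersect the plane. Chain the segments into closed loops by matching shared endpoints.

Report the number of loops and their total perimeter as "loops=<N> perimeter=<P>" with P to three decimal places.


Straddling triangles (10 of 20):
  (v0,v5,v1) [--+] → (0.0259, 0.683705, 1.0384)–(0.0259, 1.0803, 0)  len=1.1116
  (v0,v1,v7) [-+-] → (0.0259, 1.0803, 0)–(0.0259, 0.683705, -1.0384)  len=1.1116
  (v1,v5,v9) [+-+] → (0.0259, 0.683705, 1.0384)–(0.0259, 0.651692, 1.07041)  len=0.0453
  (v7,v1,v8) [-++] → (0.0259, 0.683705, -1.0384)–(0.0259, 0.651692, -1.07041)  len=0.0453
  (v3,v9,v4) [++-] → (0.0259, -0.651692, 1.07041)–(0.0259, -0.683705, 1.0384)  len=0.0453
  (v3,v4,v2) [+--] → (0.0259, -0.683705, 1.0384)–(0.0259, -1.0803, 0)  len=1.1116
  (v3,v2,v6) [+--] → (0.0259, -1.0803, 0)–(0.0259, -0.683705, -1.0384)  len=1.1116
  (v3,v6,v8) [+-+] → (0.0259, -0.683705, -1.0384)–(0.0259, -0.651692, -1.07041)  len=0.0453
  (v4,v9,v5) [-+-] → (0.0259, -0.651692, 1.07041)–(0.0259, 0.651692, 1.07041)  len=1.3034
  (v8,v6,v7) [+--] → (0.0259, -0.651692, -1.07041)–(0.0259, 0.651692, -1.07041)  len=1.3034

Chained into 1 loop(s):
  loop 1: 10 segments, perimeter = 7.2341
Total perimeter = 7.234

loops=1 perimeter=7.234


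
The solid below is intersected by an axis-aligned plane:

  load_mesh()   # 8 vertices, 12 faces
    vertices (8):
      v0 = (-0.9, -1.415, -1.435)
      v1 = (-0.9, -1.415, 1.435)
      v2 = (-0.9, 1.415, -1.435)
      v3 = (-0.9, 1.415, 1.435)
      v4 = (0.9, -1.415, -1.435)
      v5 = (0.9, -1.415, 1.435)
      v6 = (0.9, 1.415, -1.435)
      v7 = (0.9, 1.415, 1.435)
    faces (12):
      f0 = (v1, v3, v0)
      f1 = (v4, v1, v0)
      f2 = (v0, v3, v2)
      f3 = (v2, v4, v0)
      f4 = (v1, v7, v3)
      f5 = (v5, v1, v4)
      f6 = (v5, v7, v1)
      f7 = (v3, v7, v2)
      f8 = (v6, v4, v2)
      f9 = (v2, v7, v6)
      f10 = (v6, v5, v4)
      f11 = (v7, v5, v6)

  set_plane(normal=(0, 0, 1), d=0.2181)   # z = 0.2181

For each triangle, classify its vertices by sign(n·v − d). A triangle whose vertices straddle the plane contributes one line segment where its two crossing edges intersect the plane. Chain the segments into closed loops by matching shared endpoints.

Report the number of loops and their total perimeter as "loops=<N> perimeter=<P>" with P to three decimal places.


Straddling triangles (8 of 12):
  (v1,v3,v0) [++-] → (-0.9, 0.21506, 0.2181)–(-0.9, -1.415, 0.2181)  len=1.6301
  (v4,v1,v0) [-+-] → (-0.136787, -1.415, 0.2181)–(-0.9, -1.415, 0.2181)  len=0.7632
  (v0,v3,v2) [-+-] → (-0.9, 0.21506, 0.2181)–(-0.9, 1.415, 0.2181)  len=1.1999
  (v5,v1,v4) [++-] → (-0.136787, -1.415, 0.2181)–(0.9, -1.415, 0.2181)  len=1.0368
  (v3,v7,v2) [++-] → (0.136787, 1.415, 0.2181)–(-0.9, 1.415, 0.2181)  len=1.0368
  (v2,v7,v6) [-+-] → (0.136787, 1.415, 0.2181)–(0.9, 1.415, 0.2181)  len=0.7632
  (v6,v5,v4) [-+-] → (0.9, -0.21506, 0.2181)–(0.9, -1.415, 0.2181)  len=1.1999
  (v7,v5,v6) [++-] → (0.9, -0.21506, 0.2181)–(0.9, 1.415, 0.2181)  len=1.6301

Chained into 1 loop(s):
  loop 1: 8 segments, perimeter = 9.2600
Total perimeter = 9.260

loops=1 perimeter=9.260


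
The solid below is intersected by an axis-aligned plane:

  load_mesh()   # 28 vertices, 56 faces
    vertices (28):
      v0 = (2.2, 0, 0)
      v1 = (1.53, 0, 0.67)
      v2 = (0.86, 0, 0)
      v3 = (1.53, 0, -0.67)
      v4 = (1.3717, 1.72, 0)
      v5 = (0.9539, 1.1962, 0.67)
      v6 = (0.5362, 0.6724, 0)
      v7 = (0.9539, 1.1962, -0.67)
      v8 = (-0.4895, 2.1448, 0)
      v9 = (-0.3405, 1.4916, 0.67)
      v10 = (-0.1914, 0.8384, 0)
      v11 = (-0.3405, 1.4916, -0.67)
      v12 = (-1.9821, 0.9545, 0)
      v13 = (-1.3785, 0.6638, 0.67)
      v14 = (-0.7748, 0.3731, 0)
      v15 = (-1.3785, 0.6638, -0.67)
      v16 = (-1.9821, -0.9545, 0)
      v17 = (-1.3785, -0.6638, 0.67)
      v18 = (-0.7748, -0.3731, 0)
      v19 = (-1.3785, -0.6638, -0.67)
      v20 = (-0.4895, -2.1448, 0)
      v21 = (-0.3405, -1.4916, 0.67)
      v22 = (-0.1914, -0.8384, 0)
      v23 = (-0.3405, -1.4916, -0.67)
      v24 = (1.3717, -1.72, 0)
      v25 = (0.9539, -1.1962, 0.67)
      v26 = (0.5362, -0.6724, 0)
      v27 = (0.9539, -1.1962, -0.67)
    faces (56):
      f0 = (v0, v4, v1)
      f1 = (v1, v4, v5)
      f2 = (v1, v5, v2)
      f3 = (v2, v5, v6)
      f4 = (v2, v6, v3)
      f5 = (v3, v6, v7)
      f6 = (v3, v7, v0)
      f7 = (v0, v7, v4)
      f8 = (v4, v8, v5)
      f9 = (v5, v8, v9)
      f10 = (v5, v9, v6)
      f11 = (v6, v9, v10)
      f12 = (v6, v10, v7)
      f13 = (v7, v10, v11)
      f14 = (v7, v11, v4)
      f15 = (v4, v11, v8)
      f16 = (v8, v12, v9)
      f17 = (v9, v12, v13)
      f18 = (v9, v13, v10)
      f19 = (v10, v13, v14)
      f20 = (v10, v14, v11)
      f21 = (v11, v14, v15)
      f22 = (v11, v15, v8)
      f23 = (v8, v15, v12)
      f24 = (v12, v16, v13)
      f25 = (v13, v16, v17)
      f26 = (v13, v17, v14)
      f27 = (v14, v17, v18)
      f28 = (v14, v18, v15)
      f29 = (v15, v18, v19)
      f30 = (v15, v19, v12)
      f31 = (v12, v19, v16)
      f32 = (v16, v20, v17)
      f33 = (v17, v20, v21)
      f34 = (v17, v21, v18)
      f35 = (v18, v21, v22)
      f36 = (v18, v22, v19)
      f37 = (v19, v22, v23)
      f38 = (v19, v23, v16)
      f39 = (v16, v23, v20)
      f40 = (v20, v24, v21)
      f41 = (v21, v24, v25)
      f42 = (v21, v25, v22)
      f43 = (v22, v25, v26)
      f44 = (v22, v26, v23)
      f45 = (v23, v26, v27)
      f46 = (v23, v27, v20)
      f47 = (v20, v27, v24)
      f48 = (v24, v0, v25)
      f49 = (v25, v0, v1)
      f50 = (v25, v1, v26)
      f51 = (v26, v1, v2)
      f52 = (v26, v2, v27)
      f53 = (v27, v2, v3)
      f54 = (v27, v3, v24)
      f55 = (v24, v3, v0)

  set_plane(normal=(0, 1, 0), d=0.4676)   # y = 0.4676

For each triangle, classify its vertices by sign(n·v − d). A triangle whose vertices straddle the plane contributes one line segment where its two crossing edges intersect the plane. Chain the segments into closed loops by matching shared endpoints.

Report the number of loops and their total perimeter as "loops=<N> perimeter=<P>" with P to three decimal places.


loops=2 perimeter=7.577

Straddling triangles (18 of 56):
  (v0,v4,v1) [-+-] → (1.97482, 0.4676, 0)–(1.48696, 0.4676, 0.487853)  len=0.6899
  (v1,v4,v5) [-++] → (1.48696, 0.4676, 0.487853)–(1.3048, 0.4676, 0.67)  len=0.2576
  (v1,v5,v2) [-+-] → (1.3048, 0.4676, 0.67)–(0.896706, 0.4676, 0.261906)  len=0.5771
  (v2,v5,v6) [-++] → (0.896706, 0.4676, 0.261906)–(0.634823, 0.4676, 0)  len=0.3704
  (v2,v6,v3) [-+-] → (0.634823, 0.4676, 0)–(0.838892, 0.4676, -0.204069)  len=0.2886
  (v3,v6,v7) [-++] → (0.838892, 0.4676, -0.204069)–(1.3048, 0.4676, -0.67)  len=0.6589
  (v3,v7,v0) [-+-] → (1.3048, 0.4676, -0.67)–(1.71289, 0.4676, -0.261906)  len=0.5771
  (v0,v7,v4) [-++] → (1.71289, 0.4676, -0.261906)–(1.97482, 0.4676, 0)  len=0.3704
  (v10,v13,v14) [++-] → (-0.971049, 0.4676, 0.217802)–(-0.656315, 0.4676, 0)  len=0.3827
  (v10,v14,v11) [+-+] → (-0.656315, 0.4676, 0)–(-0.738107, 0.4676, -0.0566071)  len=0.0995
  (v11,v14,v15) [+-+] → (-0.738107, 0.4676, -0.0566071)–(-0.971049, 0.4676, -0.217802)  len=0.2833
  (v12,v16,v13) [+-+] → (-1.9821, 0.4676, 0)–(-1.45168, 0.4676, 0.58877)  len=0.7925
  (v13,v16,v17) [+--] → (-1.45168, 0.4676, 0.58877)–(-1.3785, 0.4676, 0.67)  len=0.1093
  (v13,v17,v14) [+--] → (-1.3785, 0.4676, 0.67)–(-0.971049, 0.4676, 0.217802)  len=0.6087
  (v14,v18,v15) [--+] → (-1.26427, 0.4676, -0.543224)–(-0.971049, 0.4676, -0.217802)  len=0.4380
  (v15,v18,v19) [+--] → (-1.26427, 0.4676, -0.543224)–(-1.3785, 0.4676, -0.67)  len=0.1706
  (v15,v19,v12) [+-+] → (-1.3785, 0.4676, -0.67)–(-1.80049, 0.4676, -0.201584)  len=0.6305
  (v12,v19,v16) [+--] → (-1.80049, 0.4676, -0.201584)–(-1.9821, 0.4676, 0)  len=0.2713

Chained into 2 loop(s):
  loop 1: 8 segments, perimeter = 3.7901
  loop 2: 10 segments, perimeter = 3.7865
Total perimeter = 7.577


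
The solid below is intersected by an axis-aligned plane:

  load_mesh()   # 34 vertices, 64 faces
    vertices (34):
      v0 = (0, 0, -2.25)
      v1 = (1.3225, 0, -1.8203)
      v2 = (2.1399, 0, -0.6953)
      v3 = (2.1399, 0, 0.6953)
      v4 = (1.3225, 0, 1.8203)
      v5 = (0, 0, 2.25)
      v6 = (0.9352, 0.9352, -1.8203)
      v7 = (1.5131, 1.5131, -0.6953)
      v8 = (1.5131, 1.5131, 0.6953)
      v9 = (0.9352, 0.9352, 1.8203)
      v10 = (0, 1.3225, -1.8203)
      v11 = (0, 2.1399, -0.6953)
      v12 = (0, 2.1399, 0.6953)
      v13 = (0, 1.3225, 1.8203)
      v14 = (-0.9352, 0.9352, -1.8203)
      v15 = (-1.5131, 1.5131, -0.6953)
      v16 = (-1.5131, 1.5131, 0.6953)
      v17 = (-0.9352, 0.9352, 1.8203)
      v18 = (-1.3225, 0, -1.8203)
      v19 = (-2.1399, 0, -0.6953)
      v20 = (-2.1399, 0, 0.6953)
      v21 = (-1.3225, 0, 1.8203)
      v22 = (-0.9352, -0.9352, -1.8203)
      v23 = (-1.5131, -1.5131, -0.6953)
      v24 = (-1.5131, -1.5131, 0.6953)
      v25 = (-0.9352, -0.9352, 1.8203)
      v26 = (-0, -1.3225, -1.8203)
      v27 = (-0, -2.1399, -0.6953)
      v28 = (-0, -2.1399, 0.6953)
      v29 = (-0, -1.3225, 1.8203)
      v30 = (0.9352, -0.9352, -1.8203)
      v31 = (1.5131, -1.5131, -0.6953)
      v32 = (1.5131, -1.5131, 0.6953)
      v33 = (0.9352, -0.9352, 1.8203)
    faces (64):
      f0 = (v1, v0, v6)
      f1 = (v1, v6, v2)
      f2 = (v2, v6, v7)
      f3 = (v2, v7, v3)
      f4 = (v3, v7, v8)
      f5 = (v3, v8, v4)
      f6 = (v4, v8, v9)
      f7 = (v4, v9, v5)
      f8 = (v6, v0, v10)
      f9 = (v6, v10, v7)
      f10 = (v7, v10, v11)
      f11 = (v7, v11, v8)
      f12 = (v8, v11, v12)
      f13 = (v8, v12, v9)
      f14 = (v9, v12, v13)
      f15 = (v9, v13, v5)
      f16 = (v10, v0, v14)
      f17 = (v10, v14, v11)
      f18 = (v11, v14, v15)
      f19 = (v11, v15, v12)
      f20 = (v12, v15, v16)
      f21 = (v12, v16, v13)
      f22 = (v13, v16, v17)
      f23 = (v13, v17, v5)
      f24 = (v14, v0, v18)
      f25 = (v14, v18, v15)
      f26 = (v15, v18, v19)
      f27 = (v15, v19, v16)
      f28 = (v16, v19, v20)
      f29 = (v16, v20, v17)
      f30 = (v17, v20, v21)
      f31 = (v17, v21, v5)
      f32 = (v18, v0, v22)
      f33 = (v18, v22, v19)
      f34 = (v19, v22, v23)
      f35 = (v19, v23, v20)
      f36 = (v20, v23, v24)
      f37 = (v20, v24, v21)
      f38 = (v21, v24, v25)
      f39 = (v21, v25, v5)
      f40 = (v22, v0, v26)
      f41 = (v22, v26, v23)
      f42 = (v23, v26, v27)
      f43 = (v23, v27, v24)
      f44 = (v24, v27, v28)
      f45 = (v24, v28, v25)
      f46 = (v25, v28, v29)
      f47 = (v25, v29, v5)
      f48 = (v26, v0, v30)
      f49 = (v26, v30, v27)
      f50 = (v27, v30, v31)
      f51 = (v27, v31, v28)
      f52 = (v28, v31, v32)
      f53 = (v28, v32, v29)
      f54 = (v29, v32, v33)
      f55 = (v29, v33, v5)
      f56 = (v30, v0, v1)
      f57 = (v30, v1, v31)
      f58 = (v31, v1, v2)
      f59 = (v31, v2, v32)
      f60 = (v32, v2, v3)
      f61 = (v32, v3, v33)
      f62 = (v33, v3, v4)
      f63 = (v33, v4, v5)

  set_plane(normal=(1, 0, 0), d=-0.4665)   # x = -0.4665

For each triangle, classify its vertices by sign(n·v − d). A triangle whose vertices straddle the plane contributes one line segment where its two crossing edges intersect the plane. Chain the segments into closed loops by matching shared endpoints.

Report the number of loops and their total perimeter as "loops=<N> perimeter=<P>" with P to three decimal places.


Straddling triangles (20 of 64):
  (v10,v0,v14) [++-] → (-0.4665, 0.4665, -2.03566)–(-0.4665, 1.12931, -1.8203)  len=0.6969
  (v10,v14,v11) [+-+] → (-0.4665, 1.12931, -1.8203)–(-0.4665, 1.53897, -1.25648)  len=0.6969
  (v11,v14,v15) [+--] → (-0.4665, 1.53897, -1.25648)–(-0.4665, 1.94665, -0.6953)  len=0.6936
  (v11,v15,v12) [+-+] → (-0.4665, 1.94665, -0.6953)–(-0.4665, 1.94665, 0.266568)  len=0.9619
  (v12,v15,v16) [+--] → (-0.4665, 1.94665, 0.266568)–(-0.4665, 1.94665, 0.6953)  len=0.4287
  (v12,v16,v13) [+-+] → (-0.4665, 1.94665, 0.6953)–(-0.4665, 1.38126, 1.47345)  len=0.9619
  (v13,v16,v17) [+--] → (-0.4665, 1.38126, 1.47345)–(-0.4665, 1.12931, 1.8203)  len=0.4287
  (v13,v17,v5) [+-+] → (-0.4665, 1.12931, 1.8203)–(-0.4665, 0.4665, 2.03566)  len=0.6969
  (v14,v0,v18) [-+-] → (-0.4665, 0.4665, -2.03566)–(-0.4665, 0, -2.09843)  len=0.4707
  (v17,v21,v5) [--+] → (-0.4665, 0, 2.09843)–(-0.4665, 0.4665, 2.03566)  len=0.4707
  (v18,v0,v22) [-+-] → (-0.4665, 0, -2.09843)–(-0.4665, -0.4665, -2.03566)  len=0.4707
  (v21,v25,v5) [--+] → (-0.4665, -0.4665, 2.03566)–(-0.4665, 0, 2.09843)  len=0.4707
  (v22,v0,v26) [-++] → (-0.4665, -0.4665, -2.03566)–(-0.4665, -1.12931, -1.8203)  len=0.6969
  (v22,v26,v23) [-+-] → (-0.4665, -1.12931, -1.8203)–(-0.4665, -1.38126, -1.47345)  len=0.4287
  (v23,v26,v27) [-++] → (-0.4665, -1.38126, -1.47345)–(-0.4665, -1.94665, -0.6953)  len=0.9619
  (v23,v27,v24) [-+-] → (-0.4665, -1.94665, -0.6953)–(-0.4665, -1.94665, -0.266568)  len=0.4287
  (v24,v27,v28) [-++] → (-0.4665, -1.94665, -0.266568)–(-0.4665, -1.94665, 0.6953)  len=0.9619
  (v24,v28,v25) [-+-] → (-0.4665, -1.94665, 0.6953)–(-0.4665, -1.53897, 1.25648)  len=0.6936
  (v25,v28,v29) [-++] → (-0.4665, -1.53897, 1.25648)–(-0.4665, -1.12931, 1.8203)  len=0.6969
  (v25,v29,v5) [-++] → (-0.4665, -1.12931, 1.8203)–(-0.4665, -0.4665, 2.03566)  len=0.6969

Chained into 1 loop(s):
  loop 1: 20 segments, perimeter = 13.0139
Total perimeter = 13.014

loops=1 perimeter=13.014


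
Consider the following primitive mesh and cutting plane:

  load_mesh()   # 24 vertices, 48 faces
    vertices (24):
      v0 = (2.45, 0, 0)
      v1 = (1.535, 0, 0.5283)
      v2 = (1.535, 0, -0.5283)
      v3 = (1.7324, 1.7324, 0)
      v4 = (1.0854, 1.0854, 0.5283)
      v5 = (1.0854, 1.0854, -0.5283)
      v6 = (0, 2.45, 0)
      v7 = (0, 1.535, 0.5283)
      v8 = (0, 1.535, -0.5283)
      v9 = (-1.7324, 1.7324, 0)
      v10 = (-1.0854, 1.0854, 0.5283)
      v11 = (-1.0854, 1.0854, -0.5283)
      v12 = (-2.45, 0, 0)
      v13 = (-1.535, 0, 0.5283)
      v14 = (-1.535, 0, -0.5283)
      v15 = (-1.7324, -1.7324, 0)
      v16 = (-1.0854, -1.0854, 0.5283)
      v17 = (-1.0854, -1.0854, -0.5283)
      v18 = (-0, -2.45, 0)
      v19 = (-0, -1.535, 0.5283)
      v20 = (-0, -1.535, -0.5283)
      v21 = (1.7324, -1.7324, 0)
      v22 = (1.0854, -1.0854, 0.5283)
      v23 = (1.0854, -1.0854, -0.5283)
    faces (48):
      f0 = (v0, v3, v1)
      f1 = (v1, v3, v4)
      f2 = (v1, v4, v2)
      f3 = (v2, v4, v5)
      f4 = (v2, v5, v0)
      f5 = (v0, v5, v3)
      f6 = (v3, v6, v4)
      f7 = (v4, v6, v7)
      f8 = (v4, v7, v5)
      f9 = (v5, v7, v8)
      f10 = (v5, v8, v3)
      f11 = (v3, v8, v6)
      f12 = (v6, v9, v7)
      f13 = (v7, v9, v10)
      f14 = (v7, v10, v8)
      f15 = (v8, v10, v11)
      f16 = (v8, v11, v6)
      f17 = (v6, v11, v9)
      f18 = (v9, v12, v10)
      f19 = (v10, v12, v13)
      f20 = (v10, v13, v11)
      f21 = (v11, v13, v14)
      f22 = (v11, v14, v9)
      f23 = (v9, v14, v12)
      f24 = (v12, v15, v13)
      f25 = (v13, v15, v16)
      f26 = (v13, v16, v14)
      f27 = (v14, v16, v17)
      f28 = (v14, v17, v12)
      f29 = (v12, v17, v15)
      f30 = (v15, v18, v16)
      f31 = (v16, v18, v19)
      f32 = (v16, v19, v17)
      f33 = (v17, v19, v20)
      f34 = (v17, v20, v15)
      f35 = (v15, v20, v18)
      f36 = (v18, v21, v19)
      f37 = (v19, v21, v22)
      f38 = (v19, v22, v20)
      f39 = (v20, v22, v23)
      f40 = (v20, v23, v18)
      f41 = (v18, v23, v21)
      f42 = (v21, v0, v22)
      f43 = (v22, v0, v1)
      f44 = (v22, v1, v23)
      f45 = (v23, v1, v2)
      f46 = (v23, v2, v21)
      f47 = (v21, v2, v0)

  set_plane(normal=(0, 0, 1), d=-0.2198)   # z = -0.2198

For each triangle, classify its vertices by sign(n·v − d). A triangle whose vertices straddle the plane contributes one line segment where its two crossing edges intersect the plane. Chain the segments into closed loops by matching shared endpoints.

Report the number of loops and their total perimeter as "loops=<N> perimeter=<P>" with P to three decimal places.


loops=2 perimeter=22.069

Straddling triangles (32 of 48):
  (v1,v4,v2) [++-] → (1.40373, 0.316909, -0.2198)–(1.535, 0, -0.2198)  len=0.3430
  (v2,v4,v5) [-+-] → (1.40373, 0.316909, -0.2198)–(1.0854, 1.0854, -0.2198)  len=0.8318
  (v2,v5,v0) [--+] → (1.88226, 0.451582, -0.2198)–(2.06931, 0, -0.2198)  len=0.4888
  (v0,v5,v3) [+-+] → (1.88226, 0.451582, -0.2198)–(1.46321, 1.46321, -0.2198)  len=1.0950
  (v4,v7,v5) [++-] → (0.768491, 1.21667, -0.2198)–(1.0854, 1.0854, -0.2198)  len=0.3430
  (v5,v7,v8) [-+-] → (0.768491, 1.21667, -0.2198)–(0, 1.535, -0.2198)  len=0.8318
  (v5,v8,v3) [--+] → (1.01163, 1.65027, -0.2198)–(1.46321, 1.46321, -0.2198)  len=0.4888
  (v3,v8,v6) [+-+] → (1.01163, 1.65027, -0.2198)–(0, 2.06931, -0.2198)  len=1.0950
  (v7,v10,v8) [++-] → (-0.316909, 1.40373, -0.2198)–(0, 1.535, -0.2198)  len=0.3430
  (v8,v10,v11) [-+-] → (-0.316909, 1.40373, -0.2198)–(-1.0854, 1.0854, -0.2198)  len=0.8318
  (v8,v11,v6) [--+] → (-0.451582, 1.88226, -0.2198)–(0, 2.06931, -0.2198)  len=0.4888
  (v6,v11,v9) [+-+] → (-0.451582, 1.88226, -0.2198)–(-1.46321, 1.46321, -0.2198)  len=1.0950
  (v10,v13,v11) [++-] → (-1.21667, 0.768491, -0.2198)–(-1.0854, 1.0854, -0.2198)  len=0.3430
  (v11,v13,v14) [-+-] → (-1.21667, 0.768491, -0.2198)–(-1.535, 0, -0.2198)  len=0.8318
  (v11,v14,v9) [--+] → (-1.65027, 1.01163, -0.2198)–(-1.46321, 1.46321, -0.2198)  len=0.4888
  (v9,v14,v12) [+-+] → (-1.65027, 1.01163, -0.2198)–(-2.06931, 0, -0.2198)  len=1.0950
  (v13,v16,v14) [++-] → (-1.40373, -0.316909, -0.2198)–(-1.535, 0, -0.2198)  len=0.3430
  (v14,v16,v17) [-+-] → (-1.40373, -0.316909, -0.2198)–(-1.0854, -1.0854, -0.2198)  len=0.8318
  (v14,v17,v12) [--+] → (-1.88226, -0.451582, -0.2198)–(-2.06931, 0, -0.2198)  len=0.4888
  (v12,v17,v15) [+-+] → (-1.88226, -0.451582, -0.2198)–(-1.46321, -1.46321, -0.2198)  len=1.0950
  (v16,v19,v17) [++-] → (-0.768491, -1.21667, -0.2198)–(-1.0854, -1.0854, -0.2198)  len=0.3430
  (v17,v19,v20) [-+-] → (-0.768491, -1.21667, -0.2198)–(0, -1.535, -0.2198)  len=0.8318
  (v17,v20,v15) [--+] → (-1.01163, -1.65027, -0.2198)–(-1.46321, -1.46321, -0.2198)  len=0.4888
  (v15,v20,v18) [+-+] → (-1.01163, -1.65027, -0.2198)–(0, -2.06931, -0.2198)  len=1.0950
  (v19,v22,v20) [++-] → (0.316909, -1.40373, -0.2198)–(0, -1.535, -0.2198)  len=0.3430
  (v20,v22,v23) [-+-] → (0.316909, -1.40373, -0.2198)–(1.0854, -1.0854, -0.2198)  len=0.8318
  (v20,v23,v18) [--+] → (0.451582, -1.88226, -0.2198)–(0, -2.06931, -0.2198)  len=0.4888
  (v18,v23,v21) [+-+] → (0.451582, -1.88226, -0.2198)–(1.46321, -1.46321, -0.2198)  len=1.0950
  (v22,v1,v23) [++-] → (1.21667, -0.768491, -0.2198)–(1.0854, -1.0854, -0.2198)  len=0.3430
  (v23,v1,v2) [-+-] → (1.21667, -0.768491, -0.2198)–(1.535, 0, -0.2198)  len=0.8318
  (v23,v2,v21) [--+] → (1.65027, -1.01163, -0.2198)–(1.46321, -1.46321, -0.2198)  len=0.4888
  (v21,v2,v0) [+-+] → (1.65027, -1.01163, -0.2198)–(2.06931, 0, -0.2198)  len=1.0950

Chained into 2 loop(s):
  loop 1: 16 segments, perimeter = 9.3987
  loop 2: 16 segments, perimeter = 12.6702
Total perimeter = 22.069


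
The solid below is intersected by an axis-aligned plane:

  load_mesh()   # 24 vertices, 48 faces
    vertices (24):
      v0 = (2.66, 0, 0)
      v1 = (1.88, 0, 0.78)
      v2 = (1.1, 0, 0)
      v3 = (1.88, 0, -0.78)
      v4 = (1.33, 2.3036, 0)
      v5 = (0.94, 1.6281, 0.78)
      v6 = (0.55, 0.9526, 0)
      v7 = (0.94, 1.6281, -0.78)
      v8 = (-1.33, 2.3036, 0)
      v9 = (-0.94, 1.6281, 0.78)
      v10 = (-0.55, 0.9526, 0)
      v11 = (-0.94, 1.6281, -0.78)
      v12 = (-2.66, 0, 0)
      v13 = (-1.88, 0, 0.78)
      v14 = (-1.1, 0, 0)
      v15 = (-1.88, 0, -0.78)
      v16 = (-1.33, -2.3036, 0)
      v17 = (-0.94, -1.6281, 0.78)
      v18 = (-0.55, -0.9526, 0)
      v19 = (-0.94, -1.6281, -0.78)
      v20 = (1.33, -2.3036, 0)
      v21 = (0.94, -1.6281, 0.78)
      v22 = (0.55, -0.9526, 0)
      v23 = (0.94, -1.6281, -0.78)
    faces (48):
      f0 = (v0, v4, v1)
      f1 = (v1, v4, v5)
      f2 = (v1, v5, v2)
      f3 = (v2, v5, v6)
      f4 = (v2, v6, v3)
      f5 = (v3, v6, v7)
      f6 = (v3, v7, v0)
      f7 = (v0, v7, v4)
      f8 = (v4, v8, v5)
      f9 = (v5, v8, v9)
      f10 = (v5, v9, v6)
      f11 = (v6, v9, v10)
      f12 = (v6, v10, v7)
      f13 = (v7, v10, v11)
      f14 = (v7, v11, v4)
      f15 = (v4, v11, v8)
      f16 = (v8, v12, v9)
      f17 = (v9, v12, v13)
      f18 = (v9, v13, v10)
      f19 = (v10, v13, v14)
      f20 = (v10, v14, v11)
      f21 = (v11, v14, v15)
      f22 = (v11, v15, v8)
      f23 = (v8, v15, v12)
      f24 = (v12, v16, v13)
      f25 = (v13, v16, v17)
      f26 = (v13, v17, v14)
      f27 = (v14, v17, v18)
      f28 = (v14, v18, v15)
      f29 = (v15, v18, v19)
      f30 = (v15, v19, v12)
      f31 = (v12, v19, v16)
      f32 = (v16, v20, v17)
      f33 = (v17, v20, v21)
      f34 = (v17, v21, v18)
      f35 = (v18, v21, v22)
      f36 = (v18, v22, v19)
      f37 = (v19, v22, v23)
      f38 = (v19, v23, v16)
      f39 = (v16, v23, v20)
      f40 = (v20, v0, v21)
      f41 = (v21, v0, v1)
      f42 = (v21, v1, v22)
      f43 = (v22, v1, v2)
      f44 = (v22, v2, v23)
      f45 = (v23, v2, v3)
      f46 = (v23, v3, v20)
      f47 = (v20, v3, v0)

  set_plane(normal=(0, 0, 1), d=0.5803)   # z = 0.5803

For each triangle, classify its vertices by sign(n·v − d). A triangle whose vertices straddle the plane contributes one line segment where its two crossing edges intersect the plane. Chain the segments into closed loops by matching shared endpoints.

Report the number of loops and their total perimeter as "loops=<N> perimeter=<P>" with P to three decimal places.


loops=2 perimeter=22.560

Straddling triangles (24 of 48):
  (v0,v4,v1) [--+] → (1.73919, 0.589781, 0.5803)–(2.0797, 0, 0.5803)  len=0.6810
  (v1,v4,v5) [+-+] → (1.73919, 0.589781, 0.5803)–(1.03985, 1.80105, 0.5803)  len=1.3987
  (v1,v5,v2) [++-] → (0.980964, 1.21126, 0.5803)–(1.6803, 0, 0.5803)  len=1.3987
  (v2,v5,v6) [-+-] → (0.980964, 1.21126, 0.5803)–(0.84015, 1.45515, 0.5803)  len=0.2816
  (v4,v8,v5) [--+] → (0.358822, 1.80105, 0.5803)–(1.03985, 1.80105, 0.5803)  len=0.6810
  (v5,v8,v9) [+-+] → (0.358822, 1.80105, 0.5803)–(-1.03985, 1.80105, 0.5803)  len=1.3987
  (v5,v9,v6) [++-] → (-0.558522, 1.45515, 0.5803)–(0.84015, 1.45515, 0.5803)  len=1.3987
  (v6,v9,v10) [-+-] → (-0.558522, 1.45515, 0.5803)–(-0.84015, 1.45515, 0.5803)  len=0.2816
  (v8,v12,v9) [--+] → (-1.38036, 1.21126, 0.5803)–(-1.03985, 1.80105, 0.5803)  len=0.6810
  (v9,v12,v13) [+-+] → (-1.38036, 1.21126, 0.5803)–(-2.0797, 0, 0.5803)  len=1.3987
  (v9,v13,v10) [++-] → (-1.53949, 0.24389, 0.5803)–(-0.84015, 1.45515, 0.5803)  len=1.3987
  (v10,v13,v14) [-+-] → (-1.53949, 0.24389, 0.5803)–(-1.6803, 0, 0.5803)  len=0.2816
  (v12,v16,v13) [--+] → (-1.73919, -0.589781, 0.5803)–(-2.0797, 0, 0.5803)  len=0.6810
  (v13,v16,v17) [+-+] → (-1.73919, -0.589781, 0.5803)–(-1.03985, -1.80105, 0.5803)  len=1.3987
  (v13,v17,v14) [++-] → (-0.980964, -1.21126, 0.5803)–(-1.6803, 0, 0.5803)  len=1.3987
  (v14,v17,v18) [-+-] → (-0.980964, -1.21126, 0.5803)–(-0.84015, -1.45515, 0.5803)  len=0.2816
  (v16,v20,v17) [--+] → (-0.358822, -1.80105, 0.5803)–(-1.03985, -1.80105, 0.5803)  len=0.6810
  (v17,v20,v21) [+-+] → (-0.358822, -1.80105, 0.5803)–(1.03985, -1.80105, 0.5803)  len=1.3987
  (v17,v21,v18) [++-] → (0.558522, -1.45515, 0.5803)–(-0.84015, -1.45515, 0.5803)  len=1.3987
  (v18,v21,v22) [-+-] → (0.558522, -1.45515, 0.5803)–(0.84015, -1.45515, 0.5803)  len=0.2816
  (v20,v0,v21) [--+] → (1.38036, -1.21126, 0.5803)–(1.03985, -1.80105, 0.5803)  len=0.6810
  (v21,v0,v1) [+-+] → (1.38036, -1.21126, 0.5803)–(2.0797, 0, 0.5803)  len=1.3987
  (v21,v1,v22) [++-] → (1.53949, -0.24389, 0.5803)–(0.84015, -1.45515, 0.5803)  len=1.3987
  (v22,v1,v2) [-+-] → (1.53949, -0.24389, 0.5803)–(1.6803, 0, 0.5803)  len=0.2816

Chained into 2 loop(s):
  loop 1: 12 segments, perimeter = 12.4781
  loop 2: 12 segments, perimeter = 10.0817
Total perimeter = 22.560


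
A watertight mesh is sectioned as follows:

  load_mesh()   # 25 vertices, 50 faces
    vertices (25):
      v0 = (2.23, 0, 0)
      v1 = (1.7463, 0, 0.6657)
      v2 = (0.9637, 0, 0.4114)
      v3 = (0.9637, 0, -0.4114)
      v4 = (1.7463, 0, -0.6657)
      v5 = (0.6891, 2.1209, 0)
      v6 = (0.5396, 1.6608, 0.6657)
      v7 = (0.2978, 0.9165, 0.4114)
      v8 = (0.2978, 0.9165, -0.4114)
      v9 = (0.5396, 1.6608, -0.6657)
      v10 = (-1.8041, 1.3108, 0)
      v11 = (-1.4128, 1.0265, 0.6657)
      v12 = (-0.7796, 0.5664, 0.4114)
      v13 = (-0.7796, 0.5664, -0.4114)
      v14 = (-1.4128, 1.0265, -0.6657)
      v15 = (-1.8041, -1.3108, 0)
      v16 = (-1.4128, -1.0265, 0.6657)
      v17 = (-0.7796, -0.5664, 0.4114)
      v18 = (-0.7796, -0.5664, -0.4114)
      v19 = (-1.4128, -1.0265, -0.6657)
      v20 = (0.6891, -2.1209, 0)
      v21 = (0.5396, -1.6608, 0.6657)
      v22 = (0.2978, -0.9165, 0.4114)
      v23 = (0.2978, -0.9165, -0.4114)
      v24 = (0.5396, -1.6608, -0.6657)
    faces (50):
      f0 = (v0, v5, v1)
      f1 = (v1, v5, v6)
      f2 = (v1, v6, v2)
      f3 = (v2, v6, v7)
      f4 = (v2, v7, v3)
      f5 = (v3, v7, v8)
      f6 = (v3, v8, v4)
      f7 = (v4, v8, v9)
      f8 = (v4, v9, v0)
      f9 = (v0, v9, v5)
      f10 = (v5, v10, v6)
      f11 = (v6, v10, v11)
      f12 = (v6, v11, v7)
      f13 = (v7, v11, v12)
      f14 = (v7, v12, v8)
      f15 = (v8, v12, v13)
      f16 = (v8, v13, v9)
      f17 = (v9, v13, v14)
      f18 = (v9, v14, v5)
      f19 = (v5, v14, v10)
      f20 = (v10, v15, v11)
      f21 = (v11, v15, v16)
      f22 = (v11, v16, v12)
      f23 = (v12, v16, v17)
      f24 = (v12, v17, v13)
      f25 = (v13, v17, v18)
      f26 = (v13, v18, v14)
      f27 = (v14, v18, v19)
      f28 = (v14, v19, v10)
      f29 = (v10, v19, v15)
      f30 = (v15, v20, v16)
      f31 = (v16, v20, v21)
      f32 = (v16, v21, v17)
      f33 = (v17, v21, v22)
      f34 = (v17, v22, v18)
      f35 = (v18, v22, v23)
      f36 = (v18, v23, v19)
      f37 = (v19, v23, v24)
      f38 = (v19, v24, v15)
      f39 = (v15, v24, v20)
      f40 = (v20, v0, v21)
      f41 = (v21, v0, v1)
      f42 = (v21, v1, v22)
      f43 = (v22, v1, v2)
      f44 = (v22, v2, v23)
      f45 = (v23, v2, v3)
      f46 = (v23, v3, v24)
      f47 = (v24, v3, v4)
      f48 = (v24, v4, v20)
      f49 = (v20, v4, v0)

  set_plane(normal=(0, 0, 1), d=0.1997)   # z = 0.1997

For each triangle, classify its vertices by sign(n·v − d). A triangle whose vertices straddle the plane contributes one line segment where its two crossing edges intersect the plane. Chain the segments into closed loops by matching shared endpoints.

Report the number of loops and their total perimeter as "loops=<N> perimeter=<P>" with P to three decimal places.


Straddling triangles (20 of 50):
  (v0,v5,v1) [--+] → (1.00624, 1.48466, 0.1997)–(2.0849, 0, 0.1997)  len=1.8351
  (v1,v5,v6) [+-+] → (1.00624, 1.48466, 0.1997)–(0.644252, 1.98288, 0.1997)  len=0.6158
  (v2,v7,v3) [++-] → (0.469131, 0.680692, 0.1997)–(0.9637, 0, 0.1997)  len=0.8414
  (v3,v7,v8) [-+-] → (0.469131, 0.680692, 0.1997)–(0.2978, 0.9165, 0.1997)  len=0.2915
  (v5,v10,v6) [--+] → (-1.10103, 1.41579, 0.1997)–(0.644252, 1.98288, 0.1997)  len=1.8351
  (v6,v10,v11) [+-+] → (-1.10103, 1.41579, 0.1997)–(-1.68672, 1.22551, 0.1997)  len=0.6158
  (v7,v12,v8) [++-] → (-0.502393, 0.656478, 0.1997)–(0.2978, 0.9165, 0.1997)  len=0.8414
  (v8,v12,v13) [-+-] → (-0.502393, 0.656478, 0.1997)–(-0.7796, 0.5664, 0.1997)  len=0.2915
  (v10,v15,v11) [--+] → (-1.68672, -0.609645, 0.1997)–(-1.68672, 1.22551, 0.1997)  len=1.8352
  (v11,v15,v16) [+-+] → (-1.68672, -0.609645, 0.1997)–(-1.68672, -1.22551, 0.1997)  len=0.6159
  (v12,v17,v13) [++-] → (-0.7796, -0.274939, 0.1997)–(-0.7796, 0.5664, 0.1997)  len=0.8413
  (v13,v17,v18) [-+-] → (-0.7796, -0.274939, 0.1997)–(-0.7796, -0.5664, 0.1997)  len=0.2915
  (v15,v20,v16) [--+] → (0.0585616, -1.7926, 0.1997)–(-1.68672, -1.22551, 0.1997)  len=1.8351
  (v16,v20,v21) [+-+] → (0.0585616, -1.7926, 0.1997)–(0.644252, -1.98288, 0.1997)  len=0.6158
  (v17,v22,v18) [++-] → (0.0205934, -0.826422, 0.1997)–(-0.7796, -0.5664, 0.1997)  len=0.8414
  (v18,v22,v23) [-+-] → (0.0205934, -0.826422, 0.1997)–(0.2978, -0.9165, 0.1997)  len=0.2915
  (v20,v0,v21) [--+] → (1.72291, -0.498215, 0.1997)–(0.644252, -1.98288, 0.1997)  len=1.8351
  (v21,v0,v1) [+-+] → (1.72291, -0.498215, 0.1997)–(2.0849, 0, 0.1997)  len=0.6158
  (v22,v2,v23) [++-] → (0.792369, -0.235808, 0.1997)–(0.2978, -0.9165, 0.1997)  len=0.8414
  (v23,v2,v3) [-+-] → (0.792369, -0.235808, 0.1997)–(0.9637, 0, 0.1997)  len=0.2915

Chained into 2 loop(s):
  loop 1: 10 segments, perimeter = 12.2548
  loop 2: 10 segments, perimeter = 5.6643
Total perimeter = 17.919

loops=2 perimeter=17.919
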